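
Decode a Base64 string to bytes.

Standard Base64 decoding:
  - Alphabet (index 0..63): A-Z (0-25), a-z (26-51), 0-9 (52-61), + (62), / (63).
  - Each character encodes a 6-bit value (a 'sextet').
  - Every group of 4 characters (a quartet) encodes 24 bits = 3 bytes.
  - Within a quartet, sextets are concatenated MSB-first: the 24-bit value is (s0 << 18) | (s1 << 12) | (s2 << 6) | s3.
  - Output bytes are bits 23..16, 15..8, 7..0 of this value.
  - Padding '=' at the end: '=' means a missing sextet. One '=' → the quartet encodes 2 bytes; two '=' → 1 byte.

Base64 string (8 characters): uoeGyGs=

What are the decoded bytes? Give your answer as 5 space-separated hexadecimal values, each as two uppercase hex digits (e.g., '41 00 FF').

After char 0 ('u'=46): chars_in_quartet=1 acc=0x2E bytes_emitted=0
After char 1 ('o'=40): chars_in_quartet=2 acc=0xBA8 bytes_emitted=0
After char 2 ('e'=30): chars_in_quartet=3 acc=0x2EA1E bytes_emitted=0
After char 3 ('G'=6): chars_in_quartet=4 acc=0xBA8786 -> emit BA 87 86, reset; bytes_emitted=3
After char 4 ('y'=50): chars_in_quartet=1 acc=0x32 bytes_emitted=3
After char 5 ('G'=6): chars_in_quartet=2 acc=0xC86 bytes_emitted=3
After char 6 ('s'=44): chars_in_quartet=3 acc=0x321AC bytes_emitted=3
Padding '=': partial quartet acc=0x321AC -> emit C8 6B; bytes_emitted=5

Answer: BA 87 86 C8 6B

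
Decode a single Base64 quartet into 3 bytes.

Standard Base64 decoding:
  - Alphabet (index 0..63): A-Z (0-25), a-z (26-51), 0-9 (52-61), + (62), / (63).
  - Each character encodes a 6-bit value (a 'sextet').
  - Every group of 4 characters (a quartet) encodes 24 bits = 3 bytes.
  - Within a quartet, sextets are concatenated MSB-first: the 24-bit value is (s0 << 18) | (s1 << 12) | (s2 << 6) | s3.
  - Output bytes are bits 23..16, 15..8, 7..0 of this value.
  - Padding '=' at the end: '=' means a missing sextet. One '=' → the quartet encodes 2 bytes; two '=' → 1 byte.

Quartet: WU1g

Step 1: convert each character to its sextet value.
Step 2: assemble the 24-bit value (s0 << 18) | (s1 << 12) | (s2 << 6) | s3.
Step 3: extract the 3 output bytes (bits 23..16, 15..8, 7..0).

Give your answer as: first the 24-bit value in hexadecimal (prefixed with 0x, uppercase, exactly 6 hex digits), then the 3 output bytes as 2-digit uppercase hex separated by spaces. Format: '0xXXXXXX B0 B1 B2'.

Sextets: W=22, U=20, 1=53, g=32
24-bit: (22<<18) | (20<<12) | (53<<6) | 32
      = 0x580000 | 0x014000 | 0x000D40 | 0x000020
      = 0x594D60
Bytes: (v>>16)&0xFF=59, (v>>8)&0xFF=4D, v&0xFF=60

Answer: 0x594D60 59 4D 60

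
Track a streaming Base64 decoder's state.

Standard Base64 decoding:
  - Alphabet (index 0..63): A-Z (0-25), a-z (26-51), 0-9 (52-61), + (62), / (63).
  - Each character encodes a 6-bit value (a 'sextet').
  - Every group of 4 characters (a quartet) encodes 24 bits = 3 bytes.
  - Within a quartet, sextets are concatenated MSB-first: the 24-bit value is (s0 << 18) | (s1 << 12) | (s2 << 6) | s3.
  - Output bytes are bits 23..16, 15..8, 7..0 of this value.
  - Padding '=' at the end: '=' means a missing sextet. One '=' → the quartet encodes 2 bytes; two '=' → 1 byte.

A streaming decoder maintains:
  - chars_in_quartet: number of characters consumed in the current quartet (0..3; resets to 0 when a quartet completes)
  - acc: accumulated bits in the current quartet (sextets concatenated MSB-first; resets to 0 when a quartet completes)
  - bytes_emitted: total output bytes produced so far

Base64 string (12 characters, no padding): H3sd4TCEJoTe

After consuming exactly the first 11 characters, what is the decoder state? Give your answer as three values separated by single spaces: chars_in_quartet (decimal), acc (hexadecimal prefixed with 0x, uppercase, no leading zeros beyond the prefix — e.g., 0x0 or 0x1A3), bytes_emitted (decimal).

Answer: 3 0x9A13 6

Derivation:
After char 0 ('H'=7): chars_in_quartet=1 acc=0x7 bytes_emitted=0
After char 1 ('3'=55): chars_in_quartet=2 acc=0x1F7 bytes_emitted=0
After char 2 ('s'=44): chars_in_quartet=3 acc=0x7DEC bytes_emitted=0
After char 3 ('d'=29): chars_in_quartet=4 acc=0x1F7B1D -> emit 1F 7B 1D, reset; bytes_emitted=3
After char 4 ('4'=56): chars_in_quartet=1 acc=0x38 bytes_emitted=3
After char 5 ('T'=19): chars_in_quartet=2 acc=0xE13 bytes_emitted=3
After char 6 ('C'=2): chars_in_quartet=3 acc=0x384C2 bytes_emitted=3
After char 7 ('E'=4): chars_in_quartet=4 acc=0xE13084 -> emit E1 30 84, reset; bytes_emitted=6
After char 8 ('J'=9): chars_in_quartet=1 acc=0x9 bytes_emitted=6
After char 9 ('o'=40): chars_in_quartet=2 acc=0x268 bytes_emitted=6
After char 10 ('T'=19): chars_in_quartet=3 acc=0x9A13 bytes_emitted=6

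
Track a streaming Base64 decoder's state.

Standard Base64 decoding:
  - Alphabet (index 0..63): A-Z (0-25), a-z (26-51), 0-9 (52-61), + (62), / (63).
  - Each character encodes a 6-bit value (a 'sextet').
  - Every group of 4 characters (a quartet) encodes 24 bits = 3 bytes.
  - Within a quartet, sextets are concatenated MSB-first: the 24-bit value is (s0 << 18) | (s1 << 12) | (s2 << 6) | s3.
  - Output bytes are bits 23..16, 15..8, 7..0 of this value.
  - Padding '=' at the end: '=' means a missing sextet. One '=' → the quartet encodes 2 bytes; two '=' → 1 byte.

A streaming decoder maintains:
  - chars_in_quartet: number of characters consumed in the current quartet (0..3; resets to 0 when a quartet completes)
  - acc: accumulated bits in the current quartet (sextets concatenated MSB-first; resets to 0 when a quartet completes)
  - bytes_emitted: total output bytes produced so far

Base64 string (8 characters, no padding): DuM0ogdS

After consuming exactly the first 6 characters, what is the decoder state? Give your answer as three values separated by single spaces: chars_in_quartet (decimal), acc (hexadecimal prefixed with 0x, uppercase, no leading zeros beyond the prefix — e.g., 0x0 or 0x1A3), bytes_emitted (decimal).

After char 0 ('D'=3): chars_in_quartet=1 acc=0x3 bytes_emitted=0
After char 1 ('u'=46): chars_in_quartet=2 acc=0xEE bytes_emitted=0
After char 2 ('M'=12): chars_in_quartet=3 acc=0x3B8C bytes_emitted=0
After char 3 ('0'=52): chars_in_quartet=4 acc=0xEE334 -> emit 0E E3 34, reset; bytes_emitted=3
After char 4 ('o'=40): chars_in_quartet=1 acc=0x28 bytes_emitted=3
After char 5 ('g'=32): chars_in_quartet=2 acc=0xA20 bytes_emitted=3

Answer: 2 0xA20 3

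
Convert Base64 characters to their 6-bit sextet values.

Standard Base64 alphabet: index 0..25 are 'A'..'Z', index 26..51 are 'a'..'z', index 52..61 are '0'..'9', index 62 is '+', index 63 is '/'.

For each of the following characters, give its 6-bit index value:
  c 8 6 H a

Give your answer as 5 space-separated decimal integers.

Answer: 28 60 58 7 26

Derivation:
'c': a..z range, 26 + ord('c') − ord('a') = 28
'8': 0..9 range, 52 + ord('8') − ord('0') = 60
'6': 0..9 range, 52 + ord('6') − ord('0') = 58
'H': A..Z range, ord('H') − ord('A') = 7
'a': a..z range, 26 + ord('a') − ord('a') = 26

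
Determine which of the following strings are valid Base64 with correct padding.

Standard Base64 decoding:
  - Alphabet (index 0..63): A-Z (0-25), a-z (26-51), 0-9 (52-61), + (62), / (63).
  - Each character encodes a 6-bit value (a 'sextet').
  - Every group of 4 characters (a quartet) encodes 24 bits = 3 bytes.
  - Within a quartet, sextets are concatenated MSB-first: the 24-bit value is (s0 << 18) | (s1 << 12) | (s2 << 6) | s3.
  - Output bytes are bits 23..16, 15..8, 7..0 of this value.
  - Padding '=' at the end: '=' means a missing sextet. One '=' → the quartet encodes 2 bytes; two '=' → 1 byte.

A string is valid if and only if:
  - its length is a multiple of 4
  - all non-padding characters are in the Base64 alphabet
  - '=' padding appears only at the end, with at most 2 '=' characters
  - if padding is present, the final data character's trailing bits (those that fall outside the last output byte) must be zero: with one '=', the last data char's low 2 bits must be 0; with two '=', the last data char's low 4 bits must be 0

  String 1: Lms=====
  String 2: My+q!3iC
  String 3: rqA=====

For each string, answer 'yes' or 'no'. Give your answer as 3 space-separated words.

String 1: 'Lms=====' → invalid (5 pad chars (max 2))
String 2: 'My+q!3iC' → invalid (bad char(s): ['!'])
String 3: 'rqA=====' → invalid (5 pad chars (max 2))

Answer: no no no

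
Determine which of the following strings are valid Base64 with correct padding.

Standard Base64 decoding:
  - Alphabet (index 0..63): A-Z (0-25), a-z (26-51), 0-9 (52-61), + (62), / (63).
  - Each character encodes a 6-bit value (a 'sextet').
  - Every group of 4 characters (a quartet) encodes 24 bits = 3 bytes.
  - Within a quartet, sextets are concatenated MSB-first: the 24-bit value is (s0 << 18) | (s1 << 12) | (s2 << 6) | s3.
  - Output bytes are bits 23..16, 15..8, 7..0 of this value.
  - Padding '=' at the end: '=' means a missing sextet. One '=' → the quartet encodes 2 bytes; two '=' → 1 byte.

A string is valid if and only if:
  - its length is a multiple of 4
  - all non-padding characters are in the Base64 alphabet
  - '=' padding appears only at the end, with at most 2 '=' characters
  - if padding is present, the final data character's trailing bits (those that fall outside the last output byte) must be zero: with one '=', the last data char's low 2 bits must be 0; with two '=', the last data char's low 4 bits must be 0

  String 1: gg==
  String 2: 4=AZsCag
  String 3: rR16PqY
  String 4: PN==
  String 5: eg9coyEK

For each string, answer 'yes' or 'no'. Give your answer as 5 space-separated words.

Answer: yes no no no yes

Derivation:
String 1: 'gg==' → valid
String 2: '4=AZsCag' → invalid (bad char(s): ['=']; '=' in middle)
String 3: 'rR16PqY' → invalid (len=7 not mult of 4)
String 4: 'PN==' → invalid (bad trailing bits)
String 5: 'eg9coyEK' → valid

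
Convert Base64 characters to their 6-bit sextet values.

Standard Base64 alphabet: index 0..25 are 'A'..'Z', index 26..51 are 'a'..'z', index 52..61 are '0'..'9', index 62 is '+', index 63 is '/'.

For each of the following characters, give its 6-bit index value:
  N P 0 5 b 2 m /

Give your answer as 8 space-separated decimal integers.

Answer: 13 15 52 57 27 54 38 63

Derivation:
'N': A..Z range, ord('N') − ord('A') = 13
'P': A..Z range, ord('P') − ord('A') = 15
'0': 0..9 range, 52 + ord('0') − ord('0') = 52
'5': 0..9 range, 52 + ord('5') − ord('0') = 57
'b': a..z range, 26 + ord('b') − ord('a') = 27
'2': 0..9 range, 52 + ord('2') − ord('0') = 54
'm': a..z range, 26 + ord('m') − ord('a') = 38
'/': index 63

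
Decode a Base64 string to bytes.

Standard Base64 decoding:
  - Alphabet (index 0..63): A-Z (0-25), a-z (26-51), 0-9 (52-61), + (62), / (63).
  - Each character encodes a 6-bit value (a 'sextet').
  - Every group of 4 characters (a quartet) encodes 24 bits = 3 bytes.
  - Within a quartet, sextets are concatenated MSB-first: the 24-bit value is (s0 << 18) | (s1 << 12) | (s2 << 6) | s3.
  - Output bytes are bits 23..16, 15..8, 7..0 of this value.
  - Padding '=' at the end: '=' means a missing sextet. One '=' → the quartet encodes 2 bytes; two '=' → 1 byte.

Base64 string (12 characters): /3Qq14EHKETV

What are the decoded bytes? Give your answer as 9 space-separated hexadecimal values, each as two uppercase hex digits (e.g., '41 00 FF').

After char 0 ('/'=63): chars_in_quartet=1 acc=0x3F bytes_emitted=0
After char 1 ('3'=55): chars_in_quartet=2 acc=0xFF7 bytes_emitted=0
After char 2 ('Q'=16): chars_in_quartet=3 acc=0x3FDD0 bytes_emitted=0
After char 3 ('q'=42): chars_in_quartet=4 acc=0xFF742A -> emit FF 74 2A, reset; bytes_emitted=3
After char 4 ('1'=53): chars_in_quartet=1 acc=0x35 bytes_emitted=3
After char 5 ('4'=56): chars_in_quartet=2 acc=0xD78 bytes_emitted=3
After char 6 ('E'=4): chars_in_quartet=3 acc=0x35E04 bytes_emitted=3
After char 7 ('H'=7): chars_in_quartet=4 acc=0xD78107 -> emit D7 81 07, reset; bytes_emitted=6
After char 8 ('K'=10): chars_in_quartet=1 acc=0xA bytes_emitted=6
After char 9 ('E'=4): chars_in_quartet=2 acc=0x284 bytes_emitted=6
After char 10 ('T'=19): chars_in_quartet=3 acc=0xA113 bytes_emitted=6
After char 11 ('V'=21): chars_in_quartet=4 acc=0x2844D5 -> emit 28 44 D5, reset; bytes_emitted=9

Answer: FF 74 2A D7 81 07 28 44 D5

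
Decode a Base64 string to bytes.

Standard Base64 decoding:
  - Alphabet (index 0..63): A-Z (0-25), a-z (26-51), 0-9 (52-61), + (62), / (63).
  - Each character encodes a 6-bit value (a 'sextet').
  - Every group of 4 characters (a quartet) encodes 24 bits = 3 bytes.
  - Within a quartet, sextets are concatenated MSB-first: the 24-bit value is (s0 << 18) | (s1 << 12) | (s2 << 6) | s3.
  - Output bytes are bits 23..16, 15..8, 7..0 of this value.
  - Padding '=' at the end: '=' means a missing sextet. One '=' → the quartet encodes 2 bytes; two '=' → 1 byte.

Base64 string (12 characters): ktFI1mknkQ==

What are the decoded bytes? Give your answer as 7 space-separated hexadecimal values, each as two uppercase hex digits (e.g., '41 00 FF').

Answer: 92 D1 48 D6 69 27 91

Derivation:
After char 0 ('k'=36): chars_in_quartet=1 acc=0x24 bytes_emitted=0
After char 1 ('t'=45): chars_in_quartet=2 acc=0x92D bytes_emitted=0
After char 2 ('F'=5): chars_in_quartet=3 acc=0x24B45 bytes_emitted=0
After char 3 ('I'=8): chars_in_quartet=4 acc=0x92D148 -> emit 92 D1 48, reset; bytes_emitted=3
After char 4 ('1'=53): chars_in_quartet=1 acc=0x35 bytes_emitted=3
After char 5 ('m'=38): chars_in_quartet=2 acc=0xD66 bytes_emitted=3
After char 6 ('k'=36): chars_in_quartet=3 acc=0x359A4 bytes_emitted=3
After char 7 ('n'=39): chars_in_quartet=4 acc=0xD66927 -> emit D6 69 27, reset; bytes_emitted=6
After char 8 ('k'=36): chars_in_quartet=1 acc=0x24 bytes_emitted=6
After char 9 ('Q'=16): chars_in_quartet=2 acc=0x910 bytes_emitted=6
Padding '==': partial quartet acc=0x910 -> emit 91; bytes_emitted=7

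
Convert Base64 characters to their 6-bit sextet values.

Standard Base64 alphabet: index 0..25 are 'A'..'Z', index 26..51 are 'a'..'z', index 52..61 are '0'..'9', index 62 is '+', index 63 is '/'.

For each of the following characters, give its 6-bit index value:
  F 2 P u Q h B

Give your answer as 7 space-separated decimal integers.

'F': A..Z range, ord('F') − ord('A') = 5
'2': 0..9 range, 52 + ord('2') − ord('0') = 54
'P': A..Z range, ord('P') − ord('A') = 15
'u': a..z range, 26 + ord('u') − ord('a') = 46
'Q': A..Z range, ord('Q') − ord('A') = 16
'h': a..z range, 26 + ord('h') − ord('a') = 33
'B': A..Z range, ord('B') − ord('A') = 1

Answer: 5 54 15 46 16 33 1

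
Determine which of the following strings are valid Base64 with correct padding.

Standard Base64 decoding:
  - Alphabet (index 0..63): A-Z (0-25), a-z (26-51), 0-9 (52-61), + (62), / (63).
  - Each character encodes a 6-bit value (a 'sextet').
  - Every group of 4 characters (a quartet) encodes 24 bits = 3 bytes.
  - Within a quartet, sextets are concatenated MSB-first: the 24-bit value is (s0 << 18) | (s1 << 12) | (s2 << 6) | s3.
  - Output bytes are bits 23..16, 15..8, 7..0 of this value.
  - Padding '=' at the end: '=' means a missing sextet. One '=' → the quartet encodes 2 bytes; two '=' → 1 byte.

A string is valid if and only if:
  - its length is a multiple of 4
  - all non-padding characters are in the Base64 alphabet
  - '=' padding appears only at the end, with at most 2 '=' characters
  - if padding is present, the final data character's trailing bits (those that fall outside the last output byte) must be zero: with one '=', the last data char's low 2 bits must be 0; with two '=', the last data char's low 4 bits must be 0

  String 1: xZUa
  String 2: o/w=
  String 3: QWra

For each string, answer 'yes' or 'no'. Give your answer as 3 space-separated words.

Answer: yes yes yes

Derivation:
String 1: 'xZUa' → valid
String 2: 'o/w=' → valid
String 3: 'QWra' → valid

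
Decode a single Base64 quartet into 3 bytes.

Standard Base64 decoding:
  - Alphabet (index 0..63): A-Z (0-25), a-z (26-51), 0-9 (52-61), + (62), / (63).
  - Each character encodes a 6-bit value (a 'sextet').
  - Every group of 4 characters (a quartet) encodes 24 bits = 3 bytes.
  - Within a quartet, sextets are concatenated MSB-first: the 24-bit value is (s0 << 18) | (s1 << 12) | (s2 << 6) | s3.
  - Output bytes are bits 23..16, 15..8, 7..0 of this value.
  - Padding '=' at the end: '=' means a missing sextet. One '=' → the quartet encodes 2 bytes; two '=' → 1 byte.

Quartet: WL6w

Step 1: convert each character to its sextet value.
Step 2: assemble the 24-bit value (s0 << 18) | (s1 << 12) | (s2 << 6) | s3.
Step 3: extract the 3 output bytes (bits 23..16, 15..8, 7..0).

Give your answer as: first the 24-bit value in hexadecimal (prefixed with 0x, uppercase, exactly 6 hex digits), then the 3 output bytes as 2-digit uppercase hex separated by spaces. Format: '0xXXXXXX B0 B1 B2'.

Sextets: W=22, L=11, 6=58, w=48
24-bit: (22<<18) | (11<<12) | (58<<6) | 48
      = 0x580000 | 0x00B000 | 0x000E80 | 0x000030
      = 0x58BEB0
Bytes: (v>>16)&0xFF=58, (v>>8)&0xFF=BE, v&0xFF=B0

Answer: 0x58BEB0 58 BE B0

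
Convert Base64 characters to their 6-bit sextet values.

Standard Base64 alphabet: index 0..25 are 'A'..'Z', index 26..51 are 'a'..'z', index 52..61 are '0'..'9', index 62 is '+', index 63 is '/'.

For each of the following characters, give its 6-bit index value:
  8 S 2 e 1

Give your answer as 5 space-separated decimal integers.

Answer: 60 18 54 30 53

Derivation:
'8': 0..9 range, 52 + ord('8') − ord('0') = 60
'S': A..Z range, ord('S') − ord('A') = 18
'2': 0..9 range, 52 + ord('2') − ord('0') = 54
'e': a..z range, 26 + ord('e') − ord('a') = 30
'1': 0..9 range, 52 + ord('1') − ord('0') = 53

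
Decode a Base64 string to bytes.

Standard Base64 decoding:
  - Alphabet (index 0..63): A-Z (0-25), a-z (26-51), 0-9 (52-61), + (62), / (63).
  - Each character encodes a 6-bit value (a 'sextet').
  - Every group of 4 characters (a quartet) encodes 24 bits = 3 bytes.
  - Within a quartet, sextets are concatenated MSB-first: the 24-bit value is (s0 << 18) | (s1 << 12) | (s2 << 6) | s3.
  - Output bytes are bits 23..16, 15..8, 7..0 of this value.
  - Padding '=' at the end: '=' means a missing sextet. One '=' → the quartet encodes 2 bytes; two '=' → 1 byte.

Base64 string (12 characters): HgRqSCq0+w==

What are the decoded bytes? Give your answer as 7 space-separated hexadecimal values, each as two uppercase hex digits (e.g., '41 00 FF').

Answer: 1E 04 6A 48 2A B4 FB

Derivation:
After char 0 ('H'=7): chars_in_quartet=1 acc=0x7 bytes_emitted=0
After char 1 ('g'=32): chars_in_quartet=2 acc=0x1E0 bytes_emitted=0
After char 2 ('R'=17): chars_in_quartet=3 acc=0x7811 bytes_emitted=0
After char 3 ('q'=42): chars_in_quartet=4 acc=0x1E046A -> emit 1E 04 6A, reset; bytes_emitted=3
After char 4 ('S'=18): chars_in_quartet=1 acc=0x12 bytes_emitted=3
After char 5 ('C'=2): chars_in_quartet=2 acc=0x482 bytes_emitted=3
After char 6 ('q'=42): chars_in_quartet=3 acc=0x120AA bytes_emitted=3
After char 7 ('0'=52): chars_in_quartet=4 acc=0x482AB4 -> emit 48 2A B4, reset; bytes_emitted=6
After char 8 ('+'=62): chars_in_quartet=1 acc=0x3E bytes_emitted=6
After char 9 ('w'=48): chars_in_quartet=2 acc=0xFB0 bytes_emitted=6
Padding '==': partial quartet acc=0xFB0 -> emit FB; bytes_emitted=7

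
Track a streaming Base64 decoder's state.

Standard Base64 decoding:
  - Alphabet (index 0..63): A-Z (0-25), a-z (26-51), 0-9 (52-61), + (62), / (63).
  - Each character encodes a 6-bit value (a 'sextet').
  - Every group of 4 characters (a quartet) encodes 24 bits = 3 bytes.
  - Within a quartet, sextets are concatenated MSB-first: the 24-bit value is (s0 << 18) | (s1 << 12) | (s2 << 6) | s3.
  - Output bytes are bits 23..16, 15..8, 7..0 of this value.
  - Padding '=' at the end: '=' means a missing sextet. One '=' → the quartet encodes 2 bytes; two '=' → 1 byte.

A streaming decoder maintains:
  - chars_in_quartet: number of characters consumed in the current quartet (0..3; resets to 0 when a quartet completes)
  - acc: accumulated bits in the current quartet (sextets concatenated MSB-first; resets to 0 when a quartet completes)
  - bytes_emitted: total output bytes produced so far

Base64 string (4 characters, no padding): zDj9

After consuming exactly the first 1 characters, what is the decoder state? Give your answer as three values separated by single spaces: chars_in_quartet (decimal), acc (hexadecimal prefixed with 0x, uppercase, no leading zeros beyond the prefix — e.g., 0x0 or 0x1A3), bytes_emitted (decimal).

After char 0 ('z'=51): chars_in_quartet=1 acc=0x33 bytes_emitted=0

Answer: 1 0x33 0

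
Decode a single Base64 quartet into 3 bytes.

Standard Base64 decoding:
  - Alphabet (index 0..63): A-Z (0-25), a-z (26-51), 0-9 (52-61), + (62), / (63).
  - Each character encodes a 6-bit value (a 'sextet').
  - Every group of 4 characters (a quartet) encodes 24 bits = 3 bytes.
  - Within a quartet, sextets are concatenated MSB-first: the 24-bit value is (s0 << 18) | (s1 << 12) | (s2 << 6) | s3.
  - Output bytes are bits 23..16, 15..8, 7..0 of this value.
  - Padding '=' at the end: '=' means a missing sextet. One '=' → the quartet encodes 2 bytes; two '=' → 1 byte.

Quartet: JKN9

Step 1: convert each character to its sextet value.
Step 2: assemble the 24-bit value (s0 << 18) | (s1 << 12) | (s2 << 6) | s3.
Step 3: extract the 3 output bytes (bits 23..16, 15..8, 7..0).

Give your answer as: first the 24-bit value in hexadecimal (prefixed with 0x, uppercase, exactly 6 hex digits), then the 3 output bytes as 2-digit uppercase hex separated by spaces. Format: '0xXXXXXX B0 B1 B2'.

Sextets: J=9, K=10, N=13, 9=61
24-bit: (9<<18) | (10<<12) | (13<<6) | 61
      = 0x240000 | 0x00A000 | 0x000340 | 0x00003D
      = 0x24A37D
Bytes: (v>>16)&0xFF=24, (v>>8)&0xFF=A3, v&0xFF=7D

Answer: 0x24A37D 24 A3 7D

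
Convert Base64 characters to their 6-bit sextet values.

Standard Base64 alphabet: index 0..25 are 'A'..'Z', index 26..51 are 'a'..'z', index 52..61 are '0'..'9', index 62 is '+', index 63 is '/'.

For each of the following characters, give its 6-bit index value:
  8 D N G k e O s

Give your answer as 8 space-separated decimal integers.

'8': 0..9 range, 52 + ord('8') − ord('0') = 60
'D': A..Z range, ord('D') − ord('A') = 3
'N': A..Z range, ord('N') − ord('A') = 13
'G': A..Z range, ord('G') − ord('A') = 6
'k': a..z range, 26 + ord('k') − ord('a') = 36
'e': a..z range, 26 + ord('e') − ord('a') = 30
'O': A..Z range, ord('O') − ord('A') = 14
's': a..z range, 26 + ord('s') − ord('a') = 44

Answer: 60 3 13 6 36 30 14 44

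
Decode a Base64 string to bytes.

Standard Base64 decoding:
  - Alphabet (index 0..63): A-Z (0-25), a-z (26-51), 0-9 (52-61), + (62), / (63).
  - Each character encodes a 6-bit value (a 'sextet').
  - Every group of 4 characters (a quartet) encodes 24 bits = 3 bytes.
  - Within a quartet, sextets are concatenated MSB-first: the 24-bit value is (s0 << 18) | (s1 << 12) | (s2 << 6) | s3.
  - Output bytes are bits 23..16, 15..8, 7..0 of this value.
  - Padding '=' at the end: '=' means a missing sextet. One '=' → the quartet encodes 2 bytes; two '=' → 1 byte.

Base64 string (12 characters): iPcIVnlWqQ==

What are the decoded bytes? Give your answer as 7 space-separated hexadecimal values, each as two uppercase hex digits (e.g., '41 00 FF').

Answer: 88 F7 08 56 79 56 A9

Derivation:
After char 0 ('i'=34): chars_in_quartet=1 acc=0x22 bytes_emitted=0
After char 1 ('P'=15): chars_in_quartet=2 acc=0x88F bytes_emitted=0
After char 2 ('c'=28): chars_in_quartet=3 acc=0x223DC bytes_emitted=0
After char 3 ('I'=8): chars_in_quartet=4 acc=0x88F708 -> emit 88 F7 08, reset; bytes_emitted=3
After char 4 ('V'=21): chars_in_quartet=1 acc=0x15 bytes_emitted=3
After char 5 ('n'=39): chars_in_quartet=2 acc=0x567 bytes_emitted=3
After char 6 ('l'=37): chars_in_quartet=3 acc=0x159E5 bytes_emitted=3
After char 7 ('W'=22): chars_in_quartet=4 acc=0x567956 -> emit 56 79 56, reset; bytes_emitted=6
After char 8 ('q'=42): chars_in_quartet=1 acc=0x2A bytes_emitted=6
After char 9 ('Q'=16): chars_in_quartet=2 acc=0xA90 bytes_emitted=6
Padding '==': partial quartet acc=0xA90 -> emit A9; bytes_emitted=7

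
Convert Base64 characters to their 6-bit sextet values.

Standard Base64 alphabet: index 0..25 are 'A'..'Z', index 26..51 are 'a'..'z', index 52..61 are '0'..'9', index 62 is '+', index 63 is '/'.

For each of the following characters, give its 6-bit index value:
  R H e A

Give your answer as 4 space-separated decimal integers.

'R': A..Z range, ord('R') − ord('A') = 17
'H': A..Z range, ord('H') − ord('A') = 7
'e': a..z range, 26 + ord('e') − ord('a') = 30
'A': A..Z range, ord('A') − ord('A') = 0

Answer: 17 7 30 0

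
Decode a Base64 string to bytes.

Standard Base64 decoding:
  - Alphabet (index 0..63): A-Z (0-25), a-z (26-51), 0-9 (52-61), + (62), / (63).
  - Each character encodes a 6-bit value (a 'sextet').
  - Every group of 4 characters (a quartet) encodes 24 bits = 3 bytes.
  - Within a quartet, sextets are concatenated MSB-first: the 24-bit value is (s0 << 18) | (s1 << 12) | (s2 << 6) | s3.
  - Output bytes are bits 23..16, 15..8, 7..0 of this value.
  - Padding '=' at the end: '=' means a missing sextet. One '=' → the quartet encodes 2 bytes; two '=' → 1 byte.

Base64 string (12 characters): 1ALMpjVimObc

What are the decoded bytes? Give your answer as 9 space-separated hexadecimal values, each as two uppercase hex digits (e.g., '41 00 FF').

After char 0 ('1'=53): chars_in_quartet=1 acc=0x35 bytes_emitted=0
After char 1 ('A'=0): chars_in_quartet=2 acc=0xD40 bytes_emitted=0
After char 2 ('L'=11): chars_in_quartet=3 acc=0x3500B bytes_emitted=0
After char 3 ('M'=12): chars_in_quartet=4 acc=0xD402CC -> emit D4 02 CC, reset; bytes_emitted=3
After char 4 ('p'=41): chars_in_quartet=1 acc=0x29 bytes_emitted=3
After char 5 ('j'=35): chars_in_quartet=2 acc=0xA63 bytes_emitted=3
After char 6 ('V'=21): chars_in_quartet=3 acc=0x298D5 bytes_emitted=3
After char 7 ('i'=34): chars_in_quartet=4 acc=0xA63562 -> emit A6 35 62, reset; bytes_emitted=6
After char 8 ('m'=38): chars_in_quartet=1 acc=0x26 bytes_emitted=6
After char 9 ('O'=14): chars_in_quartet=2 acc=0x98E bytes_emitted=6
After char 10 ('b'=27): chars_in_quartet=3 acc=0x2639B bytes_emitted=6
After char 11 ('c'=28): chars_in_quartet=4 acc=0x98E6DC -> emit 98 E6 DC, reset; bytes_emitted=9

Answer: D4 02 CC A6 35 62 98 E6 DC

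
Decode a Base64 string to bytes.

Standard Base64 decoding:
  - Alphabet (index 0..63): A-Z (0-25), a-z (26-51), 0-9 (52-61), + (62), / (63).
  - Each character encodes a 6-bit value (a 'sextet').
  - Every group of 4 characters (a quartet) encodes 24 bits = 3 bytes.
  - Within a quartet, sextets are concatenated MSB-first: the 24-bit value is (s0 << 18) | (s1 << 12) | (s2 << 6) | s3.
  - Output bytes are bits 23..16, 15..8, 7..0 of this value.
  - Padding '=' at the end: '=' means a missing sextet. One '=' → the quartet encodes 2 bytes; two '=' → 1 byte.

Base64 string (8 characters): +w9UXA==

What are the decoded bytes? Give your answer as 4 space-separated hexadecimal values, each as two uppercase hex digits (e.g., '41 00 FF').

After char 0 ('+'=62): chars_in_quartet=1 acc=0x3E bytes_emitted=0
After char 1 ('w'=48): chars_in_quartet=2 acc=0xFB0 bytes_emitted=0
After char 2 ('9'=61): chars_in_quartet=3 acc=0x3EC3D bytes_emitted=0
After char 3 ('U'=20): chars_in_quartet=4 acc=0xFB0F54 -> emit FB 0F 54, reset; bytes_emitted=3
After char 4 ('X'=23): chars_in_quartet=1 acc=0x17 bytes_emitted=3
After char 5 ('A'=0): chars_in_quartet=2 acc=0x5C0 bytes_emitted=3
Padding '==': partial quartet acc=0x5C0 -> emit 5C; bytes_emitted=4

Answer: FB 0F 54 5C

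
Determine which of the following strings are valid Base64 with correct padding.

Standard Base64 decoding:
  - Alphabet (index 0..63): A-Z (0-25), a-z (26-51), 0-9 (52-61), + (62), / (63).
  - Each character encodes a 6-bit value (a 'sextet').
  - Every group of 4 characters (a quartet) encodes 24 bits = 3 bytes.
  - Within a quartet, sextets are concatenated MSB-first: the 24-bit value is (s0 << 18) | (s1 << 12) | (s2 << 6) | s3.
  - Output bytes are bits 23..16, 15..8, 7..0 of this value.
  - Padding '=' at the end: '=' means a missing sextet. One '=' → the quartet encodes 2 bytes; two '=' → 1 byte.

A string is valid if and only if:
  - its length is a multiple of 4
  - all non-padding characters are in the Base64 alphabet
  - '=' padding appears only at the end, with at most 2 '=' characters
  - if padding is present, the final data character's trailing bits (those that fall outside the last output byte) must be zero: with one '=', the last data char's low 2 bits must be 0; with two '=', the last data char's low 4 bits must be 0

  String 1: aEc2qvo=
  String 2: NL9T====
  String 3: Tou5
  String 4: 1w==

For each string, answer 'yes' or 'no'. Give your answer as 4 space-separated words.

String 1: 'aEc2qvo=' → valid
String 2: 'NL9T====' → invalid (4 pad chars (max 2))
String 3: 'Tou5' → valid
String 4: '1w==' → valid

Answer: yes no yes yes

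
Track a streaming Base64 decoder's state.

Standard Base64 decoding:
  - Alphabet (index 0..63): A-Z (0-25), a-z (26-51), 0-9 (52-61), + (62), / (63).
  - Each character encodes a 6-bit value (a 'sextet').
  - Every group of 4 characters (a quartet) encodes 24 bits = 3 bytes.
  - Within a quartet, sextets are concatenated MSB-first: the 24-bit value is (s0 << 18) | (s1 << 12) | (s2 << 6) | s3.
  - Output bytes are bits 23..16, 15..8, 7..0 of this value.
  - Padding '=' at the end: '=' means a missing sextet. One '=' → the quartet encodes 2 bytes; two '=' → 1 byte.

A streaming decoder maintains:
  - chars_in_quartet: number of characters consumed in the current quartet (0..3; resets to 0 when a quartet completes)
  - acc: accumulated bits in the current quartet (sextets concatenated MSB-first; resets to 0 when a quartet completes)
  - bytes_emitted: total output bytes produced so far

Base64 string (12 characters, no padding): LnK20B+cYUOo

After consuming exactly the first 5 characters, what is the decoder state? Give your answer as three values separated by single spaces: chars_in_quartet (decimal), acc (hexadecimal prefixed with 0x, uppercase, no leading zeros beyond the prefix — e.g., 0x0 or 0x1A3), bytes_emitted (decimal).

After char 0 ('L'=11): chars_in_quartet=1 acc=0xB bytes_emitted=0
After char 1 ('n'=39): chars_in_quartet=2 acc=0x2E7 bytes_emitted=0
After char 2 ('K'=10): chars_in_quartet=3 acc=0xB9CA bytes_emitted=0
After char 3 ('2'=54): chars_in_quartet=4 acc=0x2E72B6 -> emit 2E 72 B6, reset; bytes_emitted=3
After char 4 ('0'=52): chars_in_quartet=1 acc=0x34 bytes_emitted=3

Answer: 1 0x34 3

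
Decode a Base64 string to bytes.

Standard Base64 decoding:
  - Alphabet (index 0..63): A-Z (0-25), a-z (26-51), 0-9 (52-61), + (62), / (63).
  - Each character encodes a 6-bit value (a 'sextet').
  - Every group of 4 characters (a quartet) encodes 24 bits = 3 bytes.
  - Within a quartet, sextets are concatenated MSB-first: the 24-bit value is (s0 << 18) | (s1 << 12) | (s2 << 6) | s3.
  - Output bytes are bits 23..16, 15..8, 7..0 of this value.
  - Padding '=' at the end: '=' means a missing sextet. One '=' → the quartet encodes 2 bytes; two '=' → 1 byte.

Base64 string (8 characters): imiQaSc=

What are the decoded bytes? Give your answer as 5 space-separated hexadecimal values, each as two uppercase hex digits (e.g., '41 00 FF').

Answer: 8A 68 90 69 27

Derivation:
After char 0 ('i'=34): chars_in_quartet=1 acc=0x22 bytes_emitted=0
After char 1 ('m'=38): chars_in_quartet=2 acc=0x8A6 bytes_emitted=0
After char 2 ('i'=34): chars_in_quartet=3 acc=0x229A2 bytes_emitted=0
After char 3 ('Q'=16): chars_in_quartet=4 acc=0x8A6890 -> emit 8A 68 90, reset; bytes_emitted=3
After char 4 ('a'=26): chars_in_quartet=1 acc=0x1A bytes_emitted=3
After char 5 ('S'=18): chars_in_quartet=2 acc=0x692 bytes_emitted=3
After char 6 ('c'=28): chars_in_quartet=3 acc=0x1A49C bytes_emitted=3
Padding '=': partial quartet acc=0x1A49C -> emit 69 27; bytes_emitted=5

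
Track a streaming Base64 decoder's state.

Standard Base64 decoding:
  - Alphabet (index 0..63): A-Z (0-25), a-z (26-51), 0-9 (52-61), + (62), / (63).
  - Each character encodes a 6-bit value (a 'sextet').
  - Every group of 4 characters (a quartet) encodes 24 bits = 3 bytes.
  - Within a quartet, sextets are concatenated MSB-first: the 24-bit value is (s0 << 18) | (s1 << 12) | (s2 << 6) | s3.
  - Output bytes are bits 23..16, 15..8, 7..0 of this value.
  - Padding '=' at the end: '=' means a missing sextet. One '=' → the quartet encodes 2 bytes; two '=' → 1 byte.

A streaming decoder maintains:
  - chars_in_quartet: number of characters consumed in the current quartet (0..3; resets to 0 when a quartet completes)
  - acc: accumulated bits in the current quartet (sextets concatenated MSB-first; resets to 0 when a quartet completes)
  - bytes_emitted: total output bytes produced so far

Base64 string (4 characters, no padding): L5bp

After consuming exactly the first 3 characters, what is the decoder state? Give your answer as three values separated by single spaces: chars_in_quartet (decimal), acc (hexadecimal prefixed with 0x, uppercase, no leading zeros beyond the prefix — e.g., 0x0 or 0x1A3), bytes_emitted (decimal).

After char 0 ('L'=11): chars_in_quartet=1 acc=0xB bytes_emitted=0
After char 1 ('5'=57): chars_in_quartet=2 acc=0x2F9 bytes_emitted=0
After char 2 ('b'=27): chars_in_quartet=3 acc=0xBE5B bytes_emitted=0

Answer: 3 0xBE5B 0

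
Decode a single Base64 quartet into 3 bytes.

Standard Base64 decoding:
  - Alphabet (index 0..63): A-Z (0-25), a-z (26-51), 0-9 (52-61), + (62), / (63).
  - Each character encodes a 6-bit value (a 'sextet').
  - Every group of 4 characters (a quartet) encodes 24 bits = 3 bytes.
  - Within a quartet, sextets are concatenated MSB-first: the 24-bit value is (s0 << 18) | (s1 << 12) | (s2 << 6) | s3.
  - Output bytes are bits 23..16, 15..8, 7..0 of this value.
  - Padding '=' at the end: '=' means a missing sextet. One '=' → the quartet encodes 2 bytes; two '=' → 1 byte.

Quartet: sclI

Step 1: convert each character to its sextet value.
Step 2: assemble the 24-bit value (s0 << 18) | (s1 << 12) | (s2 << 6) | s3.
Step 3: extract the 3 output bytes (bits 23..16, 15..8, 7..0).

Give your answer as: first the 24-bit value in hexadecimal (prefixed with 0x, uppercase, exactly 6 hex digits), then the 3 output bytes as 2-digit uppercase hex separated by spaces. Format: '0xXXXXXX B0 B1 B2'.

Sextets: s=44, c=28, l=37, I=8
24-bit: (44<<18) | (28<<12) | (37<<6) | 8
      = 0xB00000 | 0x01C000 | 0x000940 | 0x000008
      = 0xB1C948
Bytes: (v>>16)&0xFF=B1, (v>>8)&0xFF=C9, v&0xFF=48

Answer: 0xB1C948 B1 C9 48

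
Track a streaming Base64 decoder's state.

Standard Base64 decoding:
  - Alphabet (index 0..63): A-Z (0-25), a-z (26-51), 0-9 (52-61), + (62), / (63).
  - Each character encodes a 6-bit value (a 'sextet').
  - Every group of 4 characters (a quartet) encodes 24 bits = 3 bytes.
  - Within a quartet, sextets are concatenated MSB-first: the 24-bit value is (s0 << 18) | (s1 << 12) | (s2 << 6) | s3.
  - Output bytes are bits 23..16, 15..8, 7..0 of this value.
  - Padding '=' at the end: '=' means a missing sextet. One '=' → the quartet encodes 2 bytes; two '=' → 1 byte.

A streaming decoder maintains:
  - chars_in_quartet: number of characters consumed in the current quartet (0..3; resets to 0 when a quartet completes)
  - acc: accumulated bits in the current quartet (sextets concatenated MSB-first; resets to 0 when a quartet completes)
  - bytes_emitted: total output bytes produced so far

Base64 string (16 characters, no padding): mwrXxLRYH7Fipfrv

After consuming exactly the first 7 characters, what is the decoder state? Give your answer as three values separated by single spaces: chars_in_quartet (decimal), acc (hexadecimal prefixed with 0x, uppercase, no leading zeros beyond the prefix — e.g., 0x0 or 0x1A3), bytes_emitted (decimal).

Answer: 3 0x312D1 3

Derivation:
After char 0 ('m'=38): chars_in_quartet=1 acc=0x26 bytes_emitted=0
After char 1 ('w'=48): chars_in_quartet=2 acc=0x9B0 bytes_emitted=0
After char 2 ('r'=43): chars_in_quartet=3 acc=0x26C2B bytes_emitted=0
After char 3 ('X'=23): chars_in_quartet=4 acc=0x9B0AD7 -> emit 9B 0A D7, reset; bytes_emitted=3
After char 4 ('x'=49): chars_in_quartet=1 acc=0x31 bytes_emitted=3
After char 5 ('L'=11): chars_in_quartet=2 acc=0xC4B bytes_emitted=3
After char 6 ('R'=17): chars_in_quartet=3 acc=0x312D1 bytes_emitted=3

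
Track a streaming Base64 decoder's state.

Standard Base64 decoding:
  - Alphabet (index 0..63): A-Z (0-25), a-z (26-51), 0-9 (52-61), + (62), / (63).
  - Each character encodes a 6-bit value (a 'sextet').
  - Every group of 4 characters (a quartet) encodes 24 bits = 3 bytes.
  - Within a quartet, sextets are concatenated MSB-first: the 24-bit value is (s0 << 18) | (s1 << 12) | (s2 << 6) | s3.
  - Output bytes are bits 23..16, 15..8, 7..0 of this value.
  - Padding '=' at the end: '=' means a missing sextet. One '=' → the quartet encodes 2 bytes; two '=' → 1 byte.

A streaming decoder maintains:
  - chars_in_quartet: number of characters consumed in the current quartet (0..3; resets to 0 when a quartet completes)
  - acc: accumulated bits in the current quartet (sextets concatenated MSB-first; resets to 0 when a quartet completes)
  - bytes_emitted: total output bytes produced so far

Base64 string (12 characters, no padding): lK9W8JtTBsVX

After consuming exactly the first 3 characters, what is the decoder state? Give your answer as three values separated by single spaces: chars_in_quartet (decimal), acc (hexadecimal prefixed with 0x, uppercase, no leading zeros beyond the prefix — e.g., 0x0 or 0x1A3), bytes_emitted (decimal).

After char 0 ('l'=37): chars_in_quartet=1 acc=0x25 bytes_emitted=0
After char 1 ('K'=10): chars_in_quartet=2 acc=0x94A bytes_emitted=0
After char 2 ('9'=61): chars_in_quartet=3 acc=0x252BD bytes_emitted=0

Answer: 3 0x252BD 0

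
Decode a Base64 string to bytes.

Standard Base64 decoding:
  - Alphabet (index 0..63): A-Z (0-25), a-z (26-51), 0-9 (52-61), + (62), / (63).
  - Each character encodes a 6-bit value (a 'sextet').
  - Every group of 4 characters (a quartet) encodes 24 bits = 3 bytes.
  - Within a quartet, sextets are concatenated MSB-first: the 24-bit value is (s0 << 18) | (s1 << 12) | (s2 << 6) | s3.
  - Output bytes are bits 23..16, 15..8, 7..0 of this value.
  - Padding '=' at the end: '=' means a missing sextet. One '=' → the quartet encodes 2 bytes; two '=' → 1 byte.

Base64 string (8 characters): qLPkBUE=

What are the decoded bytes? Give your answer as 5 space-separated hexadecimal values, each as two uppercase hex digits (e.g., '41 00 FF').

Answer: A8 B3 E4 05 41

Derivation:
After char 0 ('q'=42): chars_in_quartet=1 acc=0x2A bytes_emitted=0
After char 1 ('L'=11): chars_in_quartet=2 acc=0xA8B bytes_emitted=0
After char 2 ('P'=15): chars_in_quartet=3 acc=0x2A2CF bytes_emitted=0
After char 3 ('k'=36): chars_in_quartet=4 acc=0xA8B3E4 -> emit A8 B3 E4, reset; bytes_emitted=3
After char 4 ('B'=1): chars_in_quartet=1 acc=0x1 bytes_emitted=3
After char 5 ('U'=20): chars_in_quartet=2 acc=0x54 bytes_emitted=3
After char 6 ('E'=4): chars_in_quartet=3 acc=0x1504 bytes_emitted=3
Padding '=': partial quartet acc=0x1504 -> emit 05 41; bytes_emitted=5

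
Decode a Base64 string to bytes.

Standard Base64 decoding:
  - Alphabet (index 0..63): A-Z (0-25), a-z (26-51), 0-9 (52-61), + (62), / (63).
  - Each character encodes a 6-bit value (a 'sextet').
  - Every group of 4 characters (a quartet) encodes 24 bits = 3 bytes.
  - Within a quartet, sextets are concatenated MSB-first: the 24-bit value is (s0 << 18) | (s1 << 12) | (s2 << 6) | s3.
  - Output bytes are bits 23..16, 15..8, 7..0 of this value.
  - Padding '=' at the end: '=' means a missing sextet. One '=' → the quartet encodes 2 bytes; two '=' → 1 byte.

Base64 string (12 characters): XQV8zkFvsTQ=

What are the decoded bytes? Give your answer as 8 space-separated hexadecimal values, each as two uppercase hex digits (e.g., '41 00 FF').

After char 0 ('X'=23): chars_in_quartet=1 acc=0x17 bytes_emitted=0
After char 1 ('Q'=16): chars_in_quartet=2 acc=0x5D0 bytes_emitted=0
After char 2 ('V'=21): chars_in_quartet=3 acc=0x17415 bytes_emitted=0
After char 3 ('8'=60): chars_in_quartet=4 acc=0x5D057C -> emit 5D 05 7C, reset; bytes_emitted=3
After char 4 ('z'=51): chars_in_quartet=1 acc=0x33 bytes_emitted=3
After char 5 ('k'=36): chars_in_quartet=2 acc=0xCE4 bytes_emitted=3
After char 6 ('F'=5): chars_in_quartet=3 acc=0x33905 bytes_emitted=3
After char 7 ('v'=47): chars_in_quartet=4 acc=0xCE416F -> emit CE 41 6F, reset; bytes_emitted=6
After char 8 ('s'=44): chars_in_quartet=1 acc=0x2C bytes_emitted=6
After char 9 ('T'=19): chars_in_quartet=2 acc=0xB13 bytes_emitted=6
After char 10 ('Q'=16): chars_in_quartet=3 acc=0x2C4D0 bytes_emitted=6
Padding '=': partial quartet acc=0x2C4D0 -> emit B1 34; bytes_emitted=8

Answer: 5D 05 7C CE 41 6F B1 34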